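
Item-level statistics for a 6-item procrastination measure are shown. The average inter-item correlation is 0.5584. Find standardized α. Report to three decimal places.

Standardized α = k·r̄ / (1 + (k−1)·r̄) = 6 × 0.5584 / (1 + 5 × 0.5584)
  = 3.3504 / 3.7920 = 0.884

standardized α = 0.884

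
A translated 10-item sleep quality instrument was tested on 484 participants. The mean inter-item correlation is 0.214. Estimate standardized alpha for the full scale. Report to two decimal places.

Standardized α = k·r̄ / (1 + (k−1)·r̄) = 10 × 0.214 / (1 + 9 × 0.214)
  = 2.1400 / 2.9260 = 0.73

standardized alpha = 0.73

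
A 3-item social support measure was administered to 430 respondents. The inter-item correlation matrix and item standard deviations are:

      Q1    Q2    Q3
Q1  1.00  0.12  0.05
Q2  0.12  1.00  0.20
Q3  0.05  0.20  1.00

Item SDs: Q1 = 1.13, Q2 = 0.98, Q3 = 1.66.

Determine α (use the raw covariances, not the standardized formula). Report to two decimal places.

α = 0.27

Σσ²ᵢ = 1.13² + 0.98² + 1.66² = 4.9929
Covariances σ_ij = r_ij · s_i · s_j:
  σ(Q1,Q2) = 0.12 × 1.13 × 0.98 = 0.1329
  σ(Q1,Q3) = 0.05 × 1.13 × 1.66 = 0.0938
  σ(Q2,Q3) = 0.20 × 0.98 × 1.66 = 0.3254
σ²_T = Σσ²ᵢ + 2·Σσ_ij = 4.9929 + 2 × 0.5521 = 6.0971
α = (3/2)·(1 − 4.9929/6.0971) = 0.27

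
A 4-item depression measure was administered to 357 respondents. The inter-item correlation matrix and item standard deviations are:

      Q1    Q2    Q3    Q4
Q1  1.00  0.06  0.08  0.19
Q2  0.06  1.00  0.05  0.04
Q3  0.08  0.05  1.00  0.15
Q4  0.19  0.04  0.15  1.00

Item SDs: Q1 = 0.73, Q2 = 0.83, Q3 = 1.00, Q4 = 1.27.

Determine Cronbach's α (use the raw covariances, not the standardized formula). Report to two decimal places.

Σσ²ᵢ = 0.73² + 0.83² + 1.00² + 1.27² = 3.8347
Covariances σ_ij = r_ij · s_i · s_j:
  σ(Q1,Q2) = 0.06 × 0.73 × 0.83 = 0.0364
  σ(Q1,Q3) = 0.08 × 0.73 × 1.00 = 0.0584
  σ(Q1,Q4) = 0.19 × 0.73 × 1.27 = 0.1761
  σ(Q2,Q3) = 0.05 × 0.83 × 1.00 = 0.0415
  σ(Q2,Q4) = 0.04 × 0.83 × 1.27 = 0.0422
  σ(Q3,Q4) = 0.15 × 1.00 × 1.27 = 0.1905
σ²_T = Σσ²ᵢ + 2·Σσ_ij = 3.8347 + 2 × 0.5451 = 4.9249
α = (4/3)·(1 − 3.8347/4.9249) = 0.30

Cronbach's α = 0.30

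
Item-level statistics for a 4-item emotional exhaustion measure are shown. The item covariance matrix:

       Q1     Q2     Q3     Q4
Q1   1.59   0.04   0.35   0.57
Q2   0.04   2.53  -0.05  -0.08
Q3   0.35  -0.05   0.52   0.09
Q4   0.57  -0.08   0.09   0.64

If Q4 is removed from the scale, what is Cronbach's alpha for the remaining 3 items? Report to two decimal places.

Remaining items: Q1, Q2, Q3 (k = 3).
ΣVar(i) = 1.59 + 2.53 + 0.52 = 4.64
total variance = 4.64 + 2 × 0.34 = 5.32
α (item deleted) = (3/2)·(1 − 4.64/5.32) = 0.19

α = 0.19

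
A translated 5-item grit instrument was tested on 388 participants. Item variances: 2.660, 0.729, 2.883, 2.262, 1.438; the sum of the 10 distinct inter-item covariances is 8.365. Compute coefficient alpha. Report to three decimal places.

coefficient alpha = 0.783

Σσ²ᵢ = 2.660 + 0.729 + 2.883 + 2.262 + 1.438 = 9.972
Sum of distinct covariances = 8.365
Var(T) = Σσ²ᵢ + 2·Σcov = 9.972 + 2 × 8.365 = 26.702
α = (5/4)·(1 − 9.972/26.702) = 0.783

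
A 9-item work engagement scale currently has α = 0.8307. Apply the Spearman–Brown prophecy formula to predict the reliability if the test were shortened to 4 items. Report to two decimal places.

Length factor m = 4/9 = 0.4444
α' = m·α / (1 − (1−m)·α)
   = 4/9 × 0.8307 / (1 − (1 − 4/9) × 0.8307)
   = 0.3692 / 0.5385 = 0.69

predicted reliability = 0.69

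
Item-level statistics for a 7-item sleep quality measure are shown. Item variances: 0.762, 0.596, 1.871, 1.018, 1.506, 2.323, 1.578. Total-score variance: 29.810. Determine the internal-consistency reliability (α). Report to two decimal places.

α = 0.79

ΣVar(i) = 0.762 + 0.596 + 1.871 + 1.018 + 1.506 + 2.323 + 1.578 = 9.654
α = (k/(k−1))·(1 − ΣVar(i)/total variance) = (7/6)·(1 − 9.654/29.810) = 0.79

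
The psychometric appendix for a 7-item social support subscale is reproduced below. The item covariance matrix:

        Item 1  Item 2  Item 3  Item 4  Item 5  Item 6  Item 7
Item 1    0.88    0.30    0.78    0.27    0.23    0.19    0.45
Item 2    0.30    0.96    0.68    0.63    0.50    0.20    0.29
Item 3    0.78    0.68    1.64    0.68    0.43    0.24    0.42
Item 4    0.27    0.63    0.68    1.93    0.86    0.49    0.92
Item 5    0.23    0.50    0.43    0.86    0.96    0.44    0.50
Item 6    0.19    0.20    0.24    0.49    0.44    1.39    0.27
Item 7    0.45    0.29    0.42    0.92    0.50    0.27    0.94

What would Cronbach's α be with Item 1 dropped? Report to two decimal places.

α = 0.79

Remaining items: Item 2, Item 3, Item 4, Item 5, Item 6, Item 7 (k = 6).
Σσ²ᵢ = 0.96 + 1.64 + 1.93 + 0.96 + 1.39 + 0.94 = 7.82
total variance = 7.82 + 2 × 7.55 = 22.92
α (item deleted) = (6/5)·(1 − 7.82/22.92) = 0.79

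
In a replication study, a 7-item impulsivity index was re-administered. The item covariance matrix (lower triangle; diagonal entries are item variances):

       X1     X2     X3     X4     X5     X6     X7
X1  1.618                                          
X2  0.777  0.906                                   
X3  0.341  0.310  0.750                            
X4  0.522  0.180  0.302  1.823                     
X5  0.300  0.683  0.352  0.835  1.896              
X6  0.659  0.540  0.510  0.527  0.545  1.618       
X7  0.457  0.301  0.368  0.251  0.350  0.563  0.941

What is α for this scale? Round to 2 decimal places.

sum of item variances = 1.618 + 0.906 + 0.750 + 1.823 + 1.896 + 1.618 + 0.941 = 9.552
Σ_{i<j} σ_ij = 9.673
σ²_total = 9.552 + 2 × 9.673 = 28.898
α = (k/(k−1))·(1 − sum of item variances/σ²_total) = (7/6)·(1 − 9.552/28.898) = 0.78

α = 0.78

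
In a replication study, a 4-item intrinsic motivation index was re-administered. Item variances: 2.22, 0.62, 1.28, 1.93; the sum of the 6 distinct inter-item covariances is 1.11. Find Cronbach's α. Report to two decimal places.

Cronbach's α = 0.36

Σσᵢ² = 2.22 + 0.62 + 1.28 + 1.93 = 6.05
Sum of distinct covariances = 1.11
σ²_T = Σσᵢ² + 2·Σcov = 6.05 + 2 × 1.11 = 8.27
α = (4/3)·(1 − 6.05/8.27) = 0.36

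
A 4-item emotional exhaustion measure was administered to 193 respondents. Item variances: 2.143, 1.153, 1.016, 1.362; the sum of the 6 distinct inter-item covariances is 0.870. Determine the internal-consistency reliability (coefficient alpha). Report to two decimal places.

coefficient alpha = 0.31

sum of item variances = 2.143 + 1.153 + 1.016 + 1.362 = 5.674
Sum of distinct covariances = 0.870
σ²_total = sum of item variances + 2·Σcov = 5.674 + 2 × 0.870 = 7.414
α = (4/3)·(1 − 5.674/7.414) = 0.31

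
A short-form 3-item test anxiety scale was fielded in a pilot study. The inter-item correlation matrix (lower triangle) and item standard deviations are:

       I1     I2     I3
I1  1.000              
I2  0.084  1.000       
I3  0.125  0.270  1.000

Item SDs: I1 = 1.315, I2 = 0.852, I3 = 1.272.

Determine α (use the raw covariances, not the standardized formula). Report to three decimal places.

α = 0.340

Σσ²ᵢ = 1.315² + 0.852² + 1.272² = 4.0731
Covariances σ_ij = r_ij · s_i · s_j:
  σ(I1,I2) = 0.084 × 1.315 × 0.852 = 0.0941
  σ(I1,I3) = 0.125 × 1.315 × 1.272 = 0.2091
  σ(I2,I3) = 0.270 × 0.852 × 1.272 = 0.2926
σ²_T = Σσ²ᵢ + 2·Σσ_ij = 4.0731 + 2 × 0.5958 = 5.2647
α = (3/2)·(1 − 4.0731/5.2647) = 0.340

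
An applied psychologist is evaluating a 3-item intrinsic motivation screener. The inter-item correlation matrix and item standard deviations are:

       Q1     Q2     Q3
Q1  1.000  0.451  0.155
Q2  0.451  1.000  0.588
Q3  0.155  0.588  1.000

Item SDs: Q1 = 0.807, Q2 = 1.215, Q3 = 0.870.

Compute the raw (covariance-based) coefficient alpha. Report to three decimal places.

Σσ²ᵢ = 0.807² + 1.215² + 0.870² = 2.8844
Covariances σ_ij = r_ij · s_i · s_j:
  σ(Q1,Q2) = 0.451 × 0.807 × 1.215 = 0.4422
  σ(Q1,Q3) = 0.155 × 0.807 × 0.870 = 0.1088
  σ(Q2,Q3) = 0.588 × 1.215 × 0.870 = 0.6215
σ²_T = Σσ²ᵢ + 2·Σσ_ij = 2.8844 + 2 × 1.1725 = 5.2294
α = (3/2)·(1 − 2.8844/5.2294) = 0.673

coefficient alpha = 0.673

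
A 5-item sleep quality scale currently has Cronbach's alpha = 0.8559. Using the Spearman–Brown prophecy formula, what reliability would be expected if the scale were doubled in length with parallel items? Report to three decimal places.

Length factor m = 2
α' = m·α / (1 + (m−1)·α)
   = 2 × 0.8559 / (1 + (2 − 1) × 0.8559)
   = 1.7118 / 1.8559 = 0.922

predicted reliability = 0.922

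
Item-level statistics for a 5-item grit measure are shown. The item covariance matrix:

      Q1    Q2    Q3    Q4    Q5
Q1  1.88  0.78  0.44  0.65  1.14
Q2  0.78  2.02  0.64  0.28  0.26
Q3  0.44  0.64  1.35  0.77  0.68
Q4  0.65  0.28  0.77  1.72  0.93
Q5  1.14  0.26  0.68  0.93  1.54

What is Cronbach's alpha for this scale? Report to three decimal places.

sum of item variances = 1.88 + 2.02 + 1.35 + 1.72 + 1.54 = 8.51
Σ_{i<j} σ_ij = 6.57
total variance = 8.51 + 2 × 6.57 = 21.65
α = (k/(k−1))·(1 − sum of item variances/total variance) = (5/4)·(1 − 8.51/21.65) = 0.759

α = 0.759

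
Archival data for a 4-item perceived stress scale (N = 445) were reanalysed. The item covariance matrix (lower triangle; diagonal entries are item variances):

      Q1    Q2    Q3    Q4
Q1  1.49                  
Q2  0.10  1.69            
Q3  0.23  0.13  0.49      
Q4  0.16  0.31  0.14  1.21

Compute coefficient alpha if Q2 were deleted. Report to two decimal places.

Remaining items: Q1, Q3, Q4 (k = 3).
Σσ²ᵢ = 1.49 + 0.49 + 1.21 = 3.19
σ²_T = 3.19 + 2 × 0.53 = 4.25
α (item deleted) = (3/2)·(1 − 3.19/4.25) = 0.37

α = 0.37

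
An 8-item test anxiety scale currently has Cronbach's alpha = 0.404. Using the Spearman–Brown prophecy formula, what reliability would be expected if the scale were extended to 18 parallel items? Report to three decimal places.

Length factor m = 18/8 = 2.2500
α' = m·α / (1 + (m−1)·α)
   = 18/8 × 0.404 / (1 + (18/8 − 1) × 0.404)
   = 0.9090 / 1.5050 = 0.604

predicted reliability = 0.604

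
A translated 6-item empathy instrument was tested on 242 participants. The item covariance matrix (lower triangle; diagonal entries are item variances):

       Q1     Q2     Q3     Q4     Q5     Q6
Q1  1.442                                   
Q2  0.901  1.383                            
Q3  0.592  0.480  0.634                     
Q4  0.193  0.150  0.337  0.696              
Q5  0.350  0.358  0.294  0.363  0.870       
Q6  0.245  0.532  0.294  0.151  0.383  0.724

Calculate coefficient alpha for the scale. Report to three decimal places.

coefficient alpha = 0.794

sum of item variances = 1.442 + 1.383 + 0.634 + 0.696 + 0.870 + 0.724 = 5.749
Sum of off-diagonal covariances = 5.623
σ²_total = 5.749 + 2 × 5.623 = 16.995
α = (k/(k−1))·(1 − sum of item variances/σ²_total) = (6/5)·(1 − 5.749/16.995) = 0.794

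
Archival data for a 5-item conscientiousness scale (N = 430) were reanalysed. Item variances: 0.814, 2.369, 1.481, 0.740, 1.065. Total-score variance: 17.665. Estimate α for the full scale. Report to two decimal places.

sum of item variances = 0.814 + 2.369 + 1.481 + 0.740 + 1.065 = 6.469
α = (k/(k−1))·(1 − sum of item variances/σ²_T) = (5/4)·(1 − 6.469/17.665) = 0.79

α = 0.79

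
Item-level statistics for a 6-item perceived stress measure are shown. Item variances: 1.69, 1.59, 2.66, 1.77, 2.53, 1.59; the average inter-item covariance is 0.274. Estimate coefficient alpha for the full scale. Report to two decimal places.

coefficient alpha = 0.49

ΣVar(i) = 1.69 + 1.59 + 2.66 + 1.77 + 2.53 + 1.59 = 11.83
Sum of the 15 distinct covariances = 15 × 0.274 = 4.110
Var(T) = ΣVar(i) + 2·Σcov = 11.83 + 2 × 4.110 = 20.050
α = (6/5)·(1 − 11.83/20.050) = 0.49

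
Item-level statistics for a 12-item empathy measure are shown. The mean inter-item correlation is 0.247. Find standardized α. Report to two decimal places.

α = 0.80

Standardized α = k·r̄ / (1 + (k−1)·r̄) = 12 × 0.247 / (1 + 11 × 0.247)
  = 2.9640 / 3.7170 = 0.80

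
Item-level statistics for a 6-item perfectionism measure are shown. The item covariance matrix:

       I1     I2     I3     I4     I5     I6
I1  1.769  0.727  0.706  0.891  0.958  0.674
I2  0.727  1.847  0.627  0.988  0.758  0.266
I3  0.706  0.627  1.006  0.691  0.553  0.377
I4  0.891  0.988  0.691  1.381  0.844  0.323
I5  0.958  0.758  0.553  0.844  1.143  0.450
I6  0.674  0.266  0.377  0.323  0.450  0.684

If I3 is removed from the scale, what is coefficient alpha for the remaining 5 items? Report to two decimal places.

Remaining items: I1, I2, I4, I5, I6 (k = 5).
sum of item variances = 1.769 + 1.847 + 1.381 + 1.143 + 0.684 = 6.824
σ²_T = 6.824 + 2 × 6.879 = 20.582
α (item deleted) = (5/4)·(1 − 6.824/20.582) = 0.84

coefficient alpha = 0.84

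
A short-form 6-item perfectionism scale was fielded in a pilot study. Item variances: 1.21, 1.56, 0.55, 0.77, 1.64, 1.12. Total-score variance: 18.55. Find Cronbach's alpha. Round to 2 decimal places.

sum of item variances = 1.21 + 1.56 + 0.55 + 0.77 + 1.64 + 1.12 = 6.85
α = (k/(k−1))·(1 − sum of item variances/Var(T)) = (6/5)·(1 − 6.85/18.55) = 0.76

α = 0.76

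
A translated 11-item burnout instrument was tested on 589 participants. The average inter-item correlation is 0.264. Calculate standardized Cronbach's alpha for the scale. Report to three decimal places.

standardized Cronbach's alpha = 0.798

Standardized α = k·r̄ / (1 + (k−1)·r̄) = 11 × 0.264 / (1 + 10 × 0.264)
  = 2.9040 / 3.6400 = 0.798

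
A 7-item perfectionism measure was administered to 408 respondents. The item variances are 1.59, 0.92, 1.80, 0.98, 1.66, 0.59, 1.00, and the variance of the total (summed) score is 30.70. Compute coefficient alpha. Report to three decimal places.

coefficient alpha = 0.842

Σσ²ᵢ = 1.59 + 0.92 + 1.80 + 0.98 + 1.66 + 0.59 + 1.00 = 8.54
α = (k/(k−1))·(1 − Σσ²ᵢ/Var(T)) = (7/6)·(1 − 8.54/30.70) = 0.842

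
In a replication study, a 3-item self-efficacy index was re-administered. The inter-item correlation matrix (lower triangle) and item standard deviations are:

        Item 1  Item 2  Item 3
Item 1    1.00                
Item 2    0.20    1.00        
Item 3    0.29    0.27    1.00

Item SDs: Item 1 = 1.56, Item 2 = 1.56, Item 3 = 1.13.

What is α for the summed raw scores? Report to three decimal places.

α = 0.486

Σσ²ᵢ = 1.56² + 1.56² + 1.13² = 6.1441
Covariances σ_ij = r_ij · s_i · s_j:
  σ(Item 1,Item 2) = 0.20 × 1.56 × 1.56 = 0.4867
  σ(Item 1,Item 3) = 0.29 × 1.56 × 1.13 = 0.5112
  σ(Item 2,Item 3) = 0.27 × 1.56 × 1.13 = 0.4760
σ²_T = Σσ²ᵢ + 2·Σσ_ij = 6.1441 + 2 × 1.4739 = 9.0919
α = (3/2)·(1 − 6.1441/9.0919) = 0.486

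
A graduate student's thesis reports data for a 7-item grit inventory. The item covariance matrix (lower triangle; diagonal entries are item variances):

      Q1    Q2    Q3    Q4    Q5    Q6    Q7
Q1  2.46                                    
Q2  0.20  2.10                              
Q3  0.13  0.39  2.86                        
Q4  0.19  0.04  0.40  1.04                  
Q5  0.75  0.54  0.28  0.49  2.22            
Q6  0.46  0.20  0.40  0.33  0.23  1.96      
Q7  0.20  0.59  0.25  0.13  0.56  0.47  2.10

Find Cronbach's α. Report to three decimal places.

Cronbach's α = 0.578

Σσᵢ² = 2.46 + 2.10 + 2.86 + 1.04 + 2.22 + 1.96 + 2.10 = 14.74
Σ_{i<j} σ_ij = 7.23
σ²_total = 14.74 + 2 × 7.23 = 29.20
α = (k/(k−1))·(1 − Σσᵢ²/σ²_total) = (7/6)·(1 − 14.74/29.20) = 0.578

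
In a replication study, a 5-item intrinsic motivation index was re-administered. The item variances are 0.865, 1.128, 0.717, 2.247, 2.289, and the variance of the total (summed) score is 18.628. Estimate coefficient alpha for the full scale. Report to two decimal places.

coefficient alpha = 0.76

Σσᵢ² = 0.865 + 1.128 + 0.717 + 2.247 + 2.289 = 7.246
α = (k/(k−1))·(1 − Σσᵢ²/Var(T)) = (5/4)·(1 − 7.246/18.628) = 0.76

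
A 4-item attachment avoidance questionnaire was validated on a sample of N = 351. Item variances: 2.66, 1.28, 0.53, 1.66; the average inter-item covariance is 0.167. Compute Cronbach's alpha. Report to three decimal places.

ΣVar(i) = 2.66 + 1.28 + 0.53 + 1.66 = 6.13
Sum of the 6 distinct covariances = 6 × 0.167 = 1.002
Var(T) = ΣVar(i) + 2·Σcov = 6.13 + 2 × 1.002 = 8.134
α = (4/3)·(1 − 6.13/8.134) = 0.328

α = 0.328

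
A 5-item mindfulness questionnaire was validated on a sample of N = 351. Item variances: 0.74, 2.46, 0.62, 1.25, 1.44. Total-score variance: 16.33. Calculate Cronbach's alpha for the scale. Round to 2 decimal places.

Σσᵢ² = 0.74 + 2.46 + 0.62 + 1.25 + 1.44 = 6.51
α = (k/(k−1))·(1 − Σσᵢ²/total variance) = (5/4)·(1 − 6.51/16.33) = 0.75

Cronbach's alpha = 0.75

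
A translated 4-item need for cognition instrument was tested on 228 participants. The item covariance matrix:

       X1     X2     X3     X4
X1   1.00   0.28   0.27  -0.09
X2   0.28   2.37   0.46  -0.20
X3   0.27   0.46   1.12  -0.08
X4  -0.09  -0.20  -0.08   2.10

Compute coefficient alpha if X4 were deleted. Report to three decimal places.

α = 0.465

Remaining items: X1, X2, X3 (k = 3).
Σσᵢ² = 1.00 + 2.37 + 1.12 = 4.49
σ²_T = 4.49 + 2 × 1.01 = 6.51
α (item deleted) = (3/2)·(1 − 4.49/6.51) = 0.465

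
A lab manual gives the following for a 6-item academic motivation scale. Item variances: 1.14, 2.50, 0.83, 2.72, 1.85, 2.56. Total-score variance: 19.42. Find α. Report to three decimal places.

α = 0.483

sum of item variances = 1.14 + 2.50 + 0.83 + 2.72 + 1.85 + 2.56 = 11.60
α = (k/(k−1))·(1 − sum of item variances/σ²_total) = (6/5)·(1 − 11.60/19.42) = 0.483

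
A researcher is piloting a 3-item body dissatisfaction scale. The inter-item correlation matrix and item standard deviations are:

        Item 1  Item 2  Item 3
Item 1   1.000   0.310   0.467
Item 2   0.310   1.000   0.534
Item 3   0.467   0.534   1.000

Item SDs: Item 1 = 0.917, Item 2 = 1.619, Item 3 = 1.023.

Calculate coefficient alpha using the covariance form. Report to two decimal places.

coefficient alpha = 0.66

Σσ²ᵢ = 0.917² + 1.619² + 1.023² = 4.5086
Covariances σ_ij = r_ij · s_i · s_j:
  σ(Item 1,Item 2) = 0.310 × 0.917 × 1.619 = 0.4602
  σ(Item 1,Item 3) = 0.467 × 0.917 × 1.023 = 0.4381
  σ(Item 2,Item 3) = 0.534 × 1.619 × 1.023 = 0.8844
σ²_T = Σσ²ᵢ + 2·Σσ_ij = 4.5086 + 2 × 1.7827 = 8.0740
α = (3/2)·(1 − 4.5086/8.0740) = 0.66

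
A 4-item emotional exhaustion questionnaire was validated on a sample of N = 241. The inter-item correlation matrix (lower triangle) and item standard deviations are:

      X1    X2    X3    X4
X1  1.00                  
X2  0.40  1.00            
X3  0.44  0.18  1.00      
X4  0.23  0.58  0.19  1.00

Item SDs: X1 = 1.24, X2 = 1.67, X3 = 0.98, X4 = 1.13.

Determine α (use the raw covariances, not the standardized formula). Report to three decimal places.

α = 0.667

Σσ²ᵢ = 1.24² + 1.67² + 0.98² + 1.13² = 6.5638
Covariances σ_ij = r_ij · s_i · s_j:
  σ(X1,X2) = 0.40 × 1.24 × 1.67 = 0.8283
  σ(X1,X3) = 0.44 × 1.24 × 0.98 = 0.5347
  σ(X1,X4) = 0.23 × 1.24 × 1.13 = 0.3223
  σ(X2,X3) = 0.18 × 1.67 × 0.98 = 0.2946
  σ(X2,X4) = 0.58 × 1.67 × 1.13 = 1.0945
  σ(X3,X4) = 0.19 × 0.98 × 1.13 = 0.2104
σ²_T = Σσ²ᵢ + 2·Σσ_ij = 6.5638 + 2 × 3.2848 = 13.1334
α = (4/3)·(1 − 6.5638/13.1334) = 0.667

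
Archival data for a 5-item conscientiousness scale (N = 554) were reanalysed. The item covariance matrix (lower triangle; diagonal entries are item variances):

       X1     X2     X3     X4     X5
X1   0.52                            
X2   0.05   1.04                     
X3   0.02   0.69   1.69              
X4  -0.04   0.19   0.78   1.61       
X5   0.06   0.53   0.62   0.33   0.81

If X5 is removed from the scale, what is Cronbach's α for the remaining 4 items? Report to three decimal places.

Cronbach's α = 0.547

Remaining items: X1, X2, X3, X4 (k = 4).
Σσᵢ² = 0.52 + 1.04 + 1.69 + 1.61 = 4.86
Var(T) = 4.86 + 2 × 1.69 = 8.24
α (item deleted) = (4/3)·(1 − 4.86/8.24) = 0.547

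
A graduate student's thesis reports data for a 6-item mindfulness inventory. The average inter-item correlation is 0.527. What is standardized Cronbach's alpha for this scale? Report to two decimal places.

standardized Cronbach's alpha = 0.87

Standardized α = k·r̄ / (1 + (k−1)·r̄) = 6 × 0.527 / (1 + 5 × 0.527)
  = 3.1620 / 3.6350 = 0.87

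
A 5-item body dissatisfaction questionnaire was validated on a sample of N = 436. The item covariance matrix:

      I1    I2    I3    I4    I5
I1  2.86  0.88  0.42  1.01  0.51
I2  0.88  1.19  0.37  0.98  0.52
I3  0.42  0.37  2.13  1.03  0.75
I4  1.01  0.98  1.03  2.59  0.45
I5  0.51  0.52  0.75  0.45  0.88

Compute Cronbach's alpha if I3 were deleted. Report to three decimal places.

α = 0.715

Remaining items: I1, I2, I4, I5 (k = 4).
Σσᵢ² = 2.86 + 1.19 + 2.59 + 0.88 = 7.52
σ²_total = 7.52 + 2 × 4.35 = 16.22
α (item deleted) = (4/3)·(1 − 7.52/16.22) = 0.715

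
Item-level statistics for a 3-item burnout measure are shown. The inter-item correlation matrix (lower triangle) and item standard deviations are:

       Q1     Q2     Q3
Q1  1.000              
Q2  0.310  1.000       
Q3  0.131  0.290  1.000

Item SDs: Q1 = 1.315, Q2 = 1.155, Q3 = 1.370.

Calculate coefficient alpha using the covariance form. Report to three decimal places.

Σσ²ᵢ = 1.315² + 1.155² + 1.370² = 4.9402
Covariances σ_ij = r_ij · s_i · s_j:
  σ(Q1,Q2) = 0.310 × 1.315 × 1.155 = 0.4708
  σ(Q1,Q3) = 0.131 × 1.315 × 1.370 = 0.2360
  σ(Q2,Q3) = 0.290 × 1.155 × 1.370 = 0.4589
σ²_T = Σσ²ᵢ + 2·Σσ_ij = 4.9402 + 2 × 1.1657 = 7.2716
α = (3/2)·(1 − 4.9402/7.2716) = 0.481

α = 0.481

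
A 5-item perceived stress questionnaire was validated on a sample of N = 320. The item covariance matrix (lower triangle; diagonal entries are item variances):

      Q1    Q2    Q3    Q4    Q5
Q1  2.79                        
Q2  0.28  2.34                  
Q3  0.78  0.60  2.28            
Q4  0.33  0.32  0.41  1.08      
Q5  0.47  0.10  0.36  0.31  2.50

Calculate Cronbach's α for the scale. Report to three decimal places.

α = 0.524

Σσ²ᵢ = 2.79 + 2.34 + 2.28 + 1.08 + 2.50 = 10.99
Σ_{i<j} σ_ij = 3.96
Var(T) = 10.99 + 2 × 3.96 = 18.91
α = (k/(k−1))·(1 − Σσ²ᵢ/Var(T)) = (5/4)·(1 − 10.99/18.91) = 0.524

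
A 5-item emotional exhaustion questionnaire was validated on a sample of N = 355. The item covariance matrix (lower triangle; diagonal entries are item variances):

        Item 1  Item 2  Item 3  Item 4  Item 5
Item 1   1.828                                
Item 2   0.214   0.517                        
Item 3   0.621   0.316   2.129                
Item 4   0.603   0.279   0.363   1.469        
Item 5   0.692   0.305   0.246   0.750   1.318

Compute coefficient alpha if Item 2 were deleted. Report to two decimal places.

coefficient alpha = 0.66

Remaining items: Item 1, Item 3, Item 4, Item 5 (k = 4).
Σσᵢ² = 1.828 + 2.129 + 1.469 + 1.318 = 6.744
total variance = 6.744 + 2 × 3.275 = 13.294
α (item deleted) = (4/3)·(1 − 6.744/13.294) = 0.66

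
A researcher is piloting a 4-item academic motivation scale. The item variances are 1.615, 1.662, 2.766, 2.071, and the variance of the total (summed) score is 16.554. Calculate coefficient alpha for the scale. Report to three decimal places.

Σσᵢ² = 1.615 + 1.662 + 2.766 + 2.071 = 8.114
α = (k/(k−1))·(1 − Σσᵢ²/σ²_total) = (4/3)·(1 − 8.114/16.554) = 0.680

α = 0.680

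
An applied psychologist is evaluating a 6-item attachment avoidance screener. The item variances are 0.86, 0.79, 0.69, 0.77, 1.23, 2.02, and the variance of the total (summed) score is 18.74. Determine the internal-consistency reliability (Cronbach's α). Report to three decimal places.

Cronbach's α = 0.793

sum of item variances = 0.86 + 0.79 + 0.69 + 0.77 + 1.23 + 2.02 = 6.36
α = (k/(k−1))·(1 − sum of item variances/Var(T)) = (6/5)·(1 − 6.36/18.74) = 0.793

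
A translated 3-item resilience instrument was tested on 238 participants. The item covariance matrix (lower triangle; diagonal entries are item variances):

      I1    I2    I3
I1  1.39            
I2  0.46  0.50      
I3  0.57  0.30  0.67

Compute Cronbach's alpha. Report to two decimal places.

Σσᵢ² = 1.39 + 0.50 + 0.67 = 2.56
Sum of off-diagonal covariances = 1.33
σ²_total = 2.56 + 2 × 1.33 = 5.22
α = (k/(k−1))·(1 − Σσᵢ²/σ²_total) = (3/2)·(1 − 2.56/5.22) = 0.76

α = 0.76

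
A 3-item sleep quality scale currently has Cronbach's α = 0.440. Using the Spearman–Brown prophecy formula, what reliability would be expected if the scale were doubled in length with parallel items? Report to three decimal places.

Length factor m = 2
α' = m·α / (1 + (m−1)·α)
   = 2 × 0.440 / (1 + (2 − 1) × 0.440)
   = 0.8800 / 1.4400 = 0.611

predicted reliability = 0.611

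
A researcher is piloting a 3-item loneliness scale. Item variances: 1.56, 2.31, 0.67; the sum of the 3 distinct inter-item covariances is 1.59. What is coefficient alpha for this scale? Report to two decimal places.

Σσᵢ² = 1.56 + 2.31 + 0.67 = 4.54
Sum of distinct covariances = 1.59
σ²_T = Σσᵢ² + 2·Σcov = 4.54 + 2 × 1.59 = 7.72
α = (3/2)·(1 − 4.54/7.72) = 0.62

α = 0.62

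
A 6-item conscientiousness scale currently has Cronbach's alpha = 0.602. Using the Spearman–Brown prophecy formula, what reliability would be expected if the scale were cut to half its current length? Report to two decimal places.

predicted reliability = 0.43

Length factor m = 1/2
α' = m·α / (1 − (1−m)·α)
   = 1/2 × 0.602 / (1 − (1 − 1/2) × 0.602)
   = 0.3010 / 0.6990 = 0.43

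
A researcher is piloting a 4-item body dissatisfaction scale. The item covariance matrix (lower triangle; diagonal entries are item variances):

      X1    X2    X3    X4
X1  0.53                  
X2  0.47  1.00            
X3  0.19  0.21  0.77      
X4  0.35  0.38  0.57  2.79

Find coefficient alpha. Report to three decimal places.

coefficient alpha = 0.614

Σσ²ᵢ = 0.53 + 1.00 + 0.77 + 2.79 = 5.09
Sum of the distinct covariances = 2.17
Var(T) = 5.09 + 2 × 2.17 = 9.43
α = (k/(k−1))·(1 − Σσ²ᵢ/Var(T)) = (4/3)·(1 − 5.09/9.43) = 0.614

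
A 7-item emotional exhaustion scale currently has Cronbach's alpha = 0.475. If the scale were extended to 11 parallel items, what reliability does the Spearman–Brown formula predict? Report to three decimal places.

predicted reliability = 0.587

Length factor m = 11/7 = 1.5714
α' = m·α / (1 + (m−1)·α)
   = 11/7 × 0.475 / (1 + (11/7 − 1) × 0.475)
   = 0.7464 / 1.2714 = 0.587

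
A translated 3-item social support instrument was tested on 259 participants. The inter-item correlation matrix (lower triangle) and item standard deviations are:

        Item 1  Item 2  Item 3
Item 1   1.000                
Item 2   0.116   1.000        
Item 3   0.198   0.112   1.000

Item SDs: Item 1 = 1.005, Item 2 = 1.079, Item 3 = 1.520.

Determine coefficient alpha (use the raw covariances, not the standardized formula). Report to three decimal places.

Σσ²ᵢ = 1.005² + 1.079² + 1.520² = 4.4847
Covariances σ_ij = r_ij · s_i · s_j:
  σ(Item 1,Item 2) = 0.116 × 1.005 × 1.079 = 0.1258
  σ(Item 1,Item 3) = 0.198 × 1.005 × 1.520 = 0.3025
  σ(Item 2,Item 3) = 0.112 × 1.079 × 1.520 = 0.1837
σ²_T = Σσ²ᵢ + 2·Σσ_ij = 4.4847 + 2 × 0.6120 = 5.7087
α = (3/2)·(1 − 4.4847/5.7087) = 0.322

coefficient alpha = 0.322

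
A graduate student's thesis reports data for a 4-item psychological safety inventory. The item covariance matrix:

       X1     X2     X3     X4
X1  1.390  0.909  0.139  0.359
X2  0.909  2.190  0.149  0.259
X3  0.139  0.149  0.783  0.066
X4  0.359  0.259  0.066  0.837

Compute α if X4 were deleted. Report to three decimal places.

Remaining items: X1, X2, X3 (k = 3).
sum of item variances = 1.390 + 2.190 + 0.783 = 4.363
total variance = 4.363 + 2 × 1.197 = 6.757
α (item deleted) = (3/2)·(1 − 4.363/6.757) = 0.531

α = 0.531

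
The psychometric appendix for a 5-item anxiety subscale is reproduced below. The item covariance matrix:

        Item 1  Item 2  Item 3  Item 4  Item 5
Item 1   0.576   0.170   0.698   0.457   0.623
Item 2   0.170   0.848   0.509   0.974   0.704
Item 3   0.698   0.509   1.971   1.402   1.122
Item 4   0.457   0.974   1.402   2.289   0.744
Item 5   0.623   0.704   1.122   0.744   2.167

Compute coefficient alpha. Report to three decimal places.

sum of item variances = 0.576 + 0.848 + 1.971 + 2.289 + 2.167 = 7.851
Sum of off-diagonal covariances = 7.403
σ²_total = 7.851 + 2 × 7.403 = 22.657
α = (k/(k−1))·(1 − sum of item variances/σ²_total) = (5/4)·(1 − 7.851/22.657) = 0.817

α = 0.817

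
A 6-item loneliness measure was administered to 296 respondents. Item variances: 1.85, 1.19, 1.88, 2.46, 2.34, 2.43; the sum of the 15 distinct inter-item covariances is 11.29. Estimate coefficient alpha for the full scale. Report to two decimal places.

coefficient alpha = 0.78

Σσ²ᵢ = 1.85 + 1.19 + 1.88 + 2.46 + 2.34 + 2.43 = 12.15
Sum of distinct covariances = 11.29
Var(T) = Σσ²ᵢ + 2·Σcov = 12.15 + 2 × 11.29 = 34.73
α = (6/5)·(1 − 12.15/34.73) = 0.78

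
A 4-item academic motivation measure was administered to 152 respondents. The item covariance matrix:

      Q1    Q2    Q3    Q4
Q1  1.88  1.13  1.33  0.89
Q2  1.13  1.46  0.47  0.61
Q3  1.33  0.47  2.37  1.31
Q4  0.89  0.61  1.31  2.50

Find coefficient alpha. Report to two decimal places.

coefficient alpha = 0.78

Σσᵢ² = 1.88 + 1.46 + 2.37 + 2.50 = 8.21
Sum of the distinct covariances = 5.74
σ²_T = 8.21 + 2 × 5.74 = 19.69
α = (k/(k−1))·(1 − Σσᵢ²/σ²_T) = (4/3)·(1 − 8.21/19.69) = 0.78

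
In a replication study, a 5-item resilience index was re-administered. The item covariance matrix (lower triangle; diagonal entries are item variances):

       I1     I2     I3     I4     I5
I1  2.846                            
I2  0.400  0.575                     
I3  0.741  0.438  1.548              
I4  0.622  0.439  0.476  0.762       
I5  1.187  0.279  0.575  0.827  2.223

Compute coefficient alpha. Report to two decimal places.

α = 0.75

Σσᵢ² = 2.846 + 0.575 + 1.548 + 0.762 + 2.223 = 7.954
Σ_{i<j} σ_ij = 5.984
Var(T) = 7.954 + 2 × 5.984 = 19.922
α = (k/(k−1))·(1 − Σσᵢ²/Var(T)) = (5/4)·(1 − 7.954/19.922) = 0.75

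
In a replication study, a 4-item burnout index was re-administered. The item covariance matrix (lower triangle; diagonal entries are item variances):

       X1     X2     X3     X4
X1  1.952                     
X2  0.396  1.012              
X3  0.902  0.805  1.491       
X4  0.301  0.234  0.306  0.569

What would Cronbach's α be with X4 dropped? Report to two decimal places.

α = 0.73

Remaining items: X1, X2, X3 (k = 3).
Σσᵢ² = 1.952 + 1.012 + 1.491 = 4.455
σ²_T = 4.455 + 2 × 2.103 = 8.661
α (item deleted) = (3/2)·(1 − 4.455/8.661) = 0.73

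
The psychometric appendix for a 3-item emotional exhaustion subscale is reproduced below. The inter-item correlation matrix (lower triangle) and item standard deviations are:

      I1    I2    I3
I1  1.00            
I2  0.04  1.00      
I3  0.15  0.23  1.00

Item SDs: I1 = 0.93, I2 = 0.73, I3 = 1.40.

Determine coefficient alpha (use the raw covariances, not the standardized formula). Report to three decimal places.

Σσ²ᵢ = 0.93² + 0.73² + 1.40² = 3.3578
Covariances σ_ij = r_ij · s_i · s_j:
  σ(I1,I2) = 0.04 × 0.93 × 0.73 = 0.0272
  σ(I1,I3) = 0.15 × 0.93 × 1.40 = 0.1953
  σ(I2,I3) = 0.23 × 0.73 × 1.40 = 0.2351
σ²_T = Σσ²ᵢ + 2·Σσ_ij = 3.3578 + 2 × 0.4576 = 4.2730
α = (3/2)·(1 − 3.3578/4.2730) = 0.321

coefficient alpha = 0.321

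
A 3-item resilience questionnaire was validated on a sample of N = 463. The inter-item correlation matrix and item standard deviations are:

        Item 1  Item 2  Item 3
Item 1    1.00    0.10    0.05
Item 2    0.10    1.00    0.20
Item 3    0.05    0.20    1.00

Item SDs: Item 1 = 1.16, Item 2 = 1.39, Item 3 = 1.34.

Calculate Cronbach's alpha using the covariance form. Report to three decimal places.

Σσ²ᵢ = 1.16² + 1.39² + 1.34² = 5.0733
Covariances σ_ij = r_ij · s_i · s_j:
  σ(Item 1,Item 2) = 0.10 × 1.16 × 1.39 = 0.1612
  σ(Item 1,Item 3) = 0.05 × 1.16 × 1.34 = 0.0777
  σ(Item 2,Item 3) = 0.20 × 1.39 × 1.34 = 0.3725
σ²_T = Σσ²ᵢ + 2·Σσ_ij = 5.0733 + 2 × 0.6114 = 6.2961
α = (3/2)·(1 − 5.0733/6.2961) = 0.291

α = 0.291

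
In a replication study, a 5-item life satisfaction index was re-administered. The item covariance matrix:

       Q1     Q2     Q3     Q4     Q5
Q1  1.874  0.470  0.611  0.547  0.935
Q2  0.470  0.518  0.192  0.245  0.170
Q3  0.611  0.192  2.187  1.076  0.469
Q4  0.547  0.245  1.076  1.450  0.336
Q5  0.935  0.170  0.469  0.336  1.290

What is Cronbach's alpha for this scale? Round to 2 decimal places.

sum of item variances = 1.874 + 0.518 + 2.187 + 1.450 + 1.290 = 7.319
Σ_{i<j} σ_ij = 5.051
σ²_total = 7.319 + 2 × 5.051 = 17.421
α = (k/(k−1))·(1 − sum of item variances/σ²_total) = (5/4)·(1 − 7.319/17.421) = 0.72

α = 0.72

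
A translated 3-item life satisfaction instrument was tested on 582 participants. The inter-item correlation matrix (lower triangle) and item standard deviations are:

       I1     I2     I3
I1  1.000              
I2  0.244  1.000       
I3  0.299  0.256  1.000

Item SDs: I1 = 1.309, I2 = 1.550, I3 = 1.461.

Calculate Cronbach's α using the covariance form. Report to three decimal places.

Cronbach's α = 0.518

Σσ²ᵢ = 1.309² + 1.550² + 1.461² = 6.2505
Covariances σ_ij = r_ij · s_i · s_j:
  σ(I1,I2) = 0.244 × 1.309 × 1.550 = 0.4951
  σ(I1,I3) = 0.299 × 1.309 × 1.461 = 0.5718
  σ(I2,I3) = 0.256 × 1.550 × 1.461 = 0.5797
σ²_T = Σσ²ᵢ + 2·Σσ_ij = 6.2505 + 2 × 1.6466 = 9.5437
α = (3/2)·(1 − 6.2505/9.5437) = 0.518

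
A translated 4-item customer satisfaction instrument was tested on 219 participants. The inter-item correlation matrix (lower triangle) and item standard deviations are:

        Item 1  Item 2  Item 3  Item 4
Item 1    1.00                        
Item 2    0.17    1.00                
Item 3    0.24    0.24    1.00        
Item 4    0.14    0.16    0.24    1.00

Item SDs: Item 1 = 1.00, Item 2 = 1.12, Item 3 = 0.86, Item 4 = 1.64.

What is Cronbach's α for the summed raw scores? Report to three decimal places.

Cronbach's α = 0.459

Σσ²ᵢ = 1.00² + 1.12² + 0.86² + 1.64² = 5.6836
Covariances σ_ij = r_ij · s_i · s_j:
  σ(Item 1,Item 2) = 0.17 × 1.00 × 1.12 = 0.1904
  σ(Item 1,Item 3) = 0.24 × 1.00 × 0.86 = 0.2064
  σ(Item 1,Item 4) = 0.14 × 1.00 × 1.64 = 0.2296
  σ(Item 2,Item 3) = 0.24 × 1.12 × 0.86 = 0.2312
  σ(Item 2,Item 4) = 0.16 × 1.12 × 1.64 = 0.2939
  σ(Item 3,Item 4) = 0.24 × 0.86 × 1.64 = 0.3385
σ²_T = Σσ²ᵢ + 2·Σσ_ij = 5.6836 + 2 × 1.4900 = 8.6636
α = (4/3)·(1 − 5.6836/8.6636) = 0.459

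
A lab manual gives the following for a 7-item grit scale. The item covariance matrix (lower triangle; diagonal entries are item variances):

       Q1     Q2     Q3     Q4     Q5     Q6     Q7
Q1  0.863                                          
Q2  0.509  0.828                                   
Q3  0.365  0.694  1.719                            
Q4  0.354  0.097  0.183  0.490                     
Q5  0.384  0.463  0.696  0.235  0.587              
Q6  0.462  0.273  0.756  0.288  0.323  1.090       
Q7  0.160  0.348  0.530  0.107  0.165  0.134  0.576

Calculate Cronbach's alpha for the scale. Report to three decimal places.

Cronbach's alpha = 0.828

sum of item variances = 0.863 + 0.828 + 1.719 + 0.490 + 0.587 + 1.090 + 0.576 = 6.153
Σ_{i<j} σ_ij = 7.526
σ²_T = 6.153 + 2 × 7.526 = 21.205
α = (k/(k−1))·(1 − sum of item variances/σ²_T) = (7/6)·(1 − 6.153/21.205) = 0.828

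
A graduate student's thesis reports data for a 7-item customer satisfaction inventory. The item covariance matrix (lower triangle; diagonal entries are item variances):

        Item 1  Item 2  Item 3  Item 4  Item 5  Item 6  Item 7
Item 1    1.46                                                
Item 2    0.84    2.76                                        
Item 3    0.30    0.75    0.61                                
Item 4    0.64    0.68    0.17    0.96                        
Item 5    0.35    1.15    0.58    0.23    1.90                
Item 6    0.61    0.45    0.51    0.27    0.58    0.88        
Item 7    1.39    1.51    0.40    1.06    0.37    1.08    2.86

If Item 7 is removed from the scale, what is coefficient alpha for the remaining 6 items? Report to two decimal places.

Remaining items: Item 1, Item 2, Item 3, Item 4, Item 5, Item 6 (k = 6).
sum of item variances = 1.46 + 2.76 + 0.61 + 0.96 + 1.90 + 0.88 = 8.57
Var(T) = 8.57 + 2 × 8.11 = 24.79
α (item deleted) = (6/5)·(1 − 8.57/24.79) = 0.79

α = 0.79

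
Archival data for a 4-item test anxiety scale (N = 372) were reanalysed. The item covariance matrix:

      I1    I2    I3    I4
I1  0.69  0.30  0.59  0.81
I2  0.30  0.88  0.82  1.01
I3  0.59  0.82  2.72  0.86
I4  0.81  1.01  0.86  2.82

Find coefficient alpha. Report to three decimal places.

Σσᵢ² = 0.69 + 0.88 + 2.72 + 2.82 = 7.11
Σ_{i<j} σ_ij = 4.39
Var(T) = 7.11 + 2 × 4.39 = 15.89
α = (k/(k−1))·(1 − Σσᵢ²/Var(T)) = (4/3)·(1 − 7.11/15.89) = 0.737

coefficient alpha = 0.737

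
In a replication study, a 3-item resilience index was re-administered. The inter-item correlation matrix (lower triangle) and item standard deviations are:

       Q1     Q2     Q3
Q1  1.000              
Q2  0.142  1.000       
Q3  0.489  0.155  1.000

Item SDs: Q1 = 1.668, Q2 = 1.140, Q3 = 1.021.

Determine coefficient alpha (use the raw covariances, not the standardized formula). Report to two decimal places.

α = 0.50

Σσ²ᵢ = 1.668² + 1.140² + 1.021² = 5.1243
Covariances σ_ij = r_ij · s_i · s_j:
  σ(Q1,Q2) = 0.142 × 1.668 × 1.140 = 0.2700
  σ(Q1,Q3) = 0.489 × 1.668 × 1.021 = 0.8328
  σ(Q2,Q3) = 0.155 × 1.140 × 1.021 = 0.1804
σ²_T = Σσ²ᵢ + 2·Σσ_ij = 5.1243 + 2 × 1.2832 = 7.6907
α = (3/2)·(1 − 5.1243/7.6907) = 0.50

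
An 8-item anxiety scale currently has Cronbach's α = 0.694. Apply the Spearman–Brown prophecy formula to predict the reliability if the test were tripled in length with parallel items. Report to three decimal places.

predicted reliability = 0.872

Length factor m = 3
α' = m·α / (1 + (m−1)·α)
   = 3 × 0.694 / (1 + (3 − 1) × 0.694)
   = 2.0820 / 2.3880 = 0.872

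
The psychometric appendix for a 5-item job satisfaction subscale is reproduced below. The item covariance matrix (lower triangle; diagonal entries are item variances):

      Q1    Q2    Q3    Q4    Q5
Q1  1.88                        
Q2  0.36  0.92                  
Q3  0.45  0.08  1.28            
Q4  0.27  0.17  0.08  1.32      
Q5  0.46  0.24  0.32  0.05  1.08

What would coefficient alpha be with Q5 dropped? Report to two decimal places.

Remaining items: Q1, Q2, Q3, Q4 (k = 4).
sum of item variances = 1.88 + 0.92 + 1.28 + 1.32 = 5.40
total variance = 5.40 + 2 × 1.41 = 8.22
α (item deleted) = (4/3)·(1 − 5.40/8.22) = 0.46

coefficient alpha = 0.46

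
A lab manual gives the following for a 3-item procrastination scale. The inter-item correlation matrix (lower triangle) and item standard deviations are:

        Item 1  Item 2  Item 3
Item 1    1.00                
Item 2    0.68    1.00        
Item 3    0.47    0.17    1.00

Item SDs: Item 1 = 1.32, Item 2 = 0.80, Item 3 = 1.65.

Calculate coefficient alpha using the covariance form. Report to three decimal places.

coefficient alpha = 0.653

Σσ²ᵢ = 1.32² + 0.80² + 1.65² = 5.1049
Covariances σ_ij = r_ij · s_i · s_j:
  σ(Item 1,Item 2) = 0.68 × 1.32 × 0.80 = 0.7181
  σ(Item 1,Item 3) = 0.47 × 1.32 × 1.65 = 1.0237
  σ(Item 2,Item 3) = 0.17 × 0.80 × 1.65 = 0.2244
σ²_T = Σσ²ᵢ + 2·Σσ_ij = 5.1049 + 2 × 1.9662 = 9.0373
α = (3/2)·(1 − 5.1049/9.0373) = 0.653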